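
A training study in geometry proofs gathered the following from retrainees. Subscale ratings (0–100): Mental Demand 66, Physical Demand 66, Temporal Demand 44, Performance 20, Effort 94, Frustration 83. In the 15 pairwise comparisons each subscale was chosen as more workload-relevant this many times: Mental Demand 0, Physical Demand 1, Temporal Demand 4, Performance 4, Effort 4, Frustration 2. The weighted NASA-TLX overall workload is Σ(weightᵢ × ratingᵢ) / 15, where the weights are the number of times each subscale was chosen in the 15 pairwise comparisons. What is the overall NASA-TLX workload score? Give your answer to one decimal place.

The tallies are the weights (they sum to 15).
Weighted sum = 0·66 + 1·66 + 4·44 + 4·20 + 4·94 + 2·83
            = 0 + 66 + 176 + 80 + 376 + 166 = 864.
Overall workload = 864 / 15 = 57.6000 ≈ 57.6.

57.6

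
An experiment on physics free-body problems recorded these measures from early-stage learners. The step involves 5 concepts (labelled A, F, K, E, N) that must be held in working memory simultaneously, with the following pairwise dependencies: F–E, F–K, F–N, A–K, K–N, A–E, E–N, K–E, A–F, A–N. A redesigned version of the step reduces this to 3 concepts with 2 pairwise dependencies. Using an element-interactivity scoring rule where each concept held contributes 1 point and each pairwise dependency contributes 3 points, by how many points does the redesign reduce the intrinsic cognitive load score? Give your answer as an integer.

26

Original: 5 × 1 + 10 × 3 = 5 + 30 = 35.
Redesigned: 3 × 1 + 2 × 3 = 3 + 6 = 9.
Reduction = 35 − 9 = 26.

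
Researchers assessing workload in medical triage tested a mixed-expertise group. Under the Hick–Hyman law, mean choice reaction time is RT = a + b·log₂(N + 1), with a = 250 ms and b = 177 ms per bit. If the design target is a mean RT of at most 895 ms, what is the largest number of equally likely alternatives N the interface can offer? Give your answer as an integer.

11

Set 250 + 177·log₂(N + 1) ≤ 895.
log₂(N + 1) ≤ (895 − 250) / 177 = 3.6441.
N + 1 ≤ 2^3.6441 = 12.5021.
N ≤ 11.5021, so the largest integer N is 11.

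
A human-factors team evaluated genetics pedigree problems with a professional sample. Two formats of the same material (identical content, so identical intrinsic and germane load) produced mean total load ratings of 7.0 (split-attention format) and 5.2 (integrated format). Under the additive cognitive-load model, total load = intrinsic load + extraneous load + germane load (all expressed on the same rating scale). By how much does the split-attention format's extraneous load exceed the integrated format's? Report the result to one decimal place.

Intrinsic and germane load are equal across formats, so the difference in total load equals the difference in extraneous load.
Extraneous-load difference = 7.0 − 5.2 = 1.8.

1.8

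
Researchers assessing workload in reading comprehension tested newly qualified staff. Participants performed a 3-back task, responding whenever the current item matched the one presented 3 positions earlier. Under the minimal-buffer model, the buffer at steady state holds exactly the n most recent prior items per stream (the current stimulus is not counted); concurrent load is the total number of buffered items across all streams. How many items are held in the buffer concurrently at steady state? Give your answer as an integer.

The buffer holds the 3 most recent prior items.
Steady-state concurrent load = 3 items.

3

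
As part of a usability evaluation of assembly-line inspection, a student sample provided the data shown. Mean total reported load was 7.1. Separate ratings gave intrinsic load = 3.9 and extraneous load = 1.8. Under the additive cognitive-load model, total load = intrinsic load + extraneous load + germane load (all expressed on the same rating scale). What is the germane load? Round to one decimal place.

germane load = total − intrinsic − extraneous
             = 7.1 − 3.9 − 1.8 = 1.4.

1.4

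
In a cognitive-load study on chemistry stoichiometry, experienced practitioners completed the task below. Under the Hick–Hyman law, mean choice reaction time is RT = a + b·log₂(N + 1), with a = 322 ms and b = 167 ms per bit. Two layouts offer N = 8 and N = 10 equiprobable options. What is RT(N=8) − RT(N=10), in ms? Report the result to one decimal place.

RT(8) = 322 + 167·log₂(9) = 322 + 167·3.1699 = 851.3733 ms.
RT(10) = 322 + 167·log₂(11) = 322 + 167·3.4594 = 899.7198 ms.
Difference = 851.3733 − 899.7198 = -48.3465 ≈ -48.3 ms.

-48.3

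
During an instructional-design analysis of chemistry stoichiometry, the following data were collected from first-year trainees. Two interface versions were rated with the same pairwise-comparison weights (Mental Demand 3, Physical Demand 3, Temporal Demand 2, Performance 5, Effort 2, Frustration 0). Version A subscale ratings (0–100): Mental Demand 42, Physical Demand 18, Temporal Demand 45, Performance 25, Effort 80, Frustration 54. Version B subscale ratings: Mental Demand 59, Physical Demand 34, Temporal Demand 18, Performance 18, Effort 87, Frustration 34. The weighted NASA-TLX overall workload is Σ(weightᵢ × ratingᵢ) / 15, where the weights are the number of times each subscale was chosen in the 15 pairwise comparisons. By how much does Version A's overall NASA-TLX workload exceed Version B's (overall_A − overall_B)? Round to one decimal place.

-1.6

Version A weighted sum = 3·42 + 3·18 + 2·45 + 5·25 + 2·80 + 0·54 = 126 + 54 + 90 + 125 + 160 + 0 = 555; overall_A = 555/15 = 37.0000.
Version B weighted sum = 3·59 + 3·34 + 2·18 + 5·18 + 2·87 + 0·34 = 177 + 102 + 36 + 90 + 174 + 0 = 579; overall_B = 579/15 = 38.6000.
Difference = 37.0000 − 38.6000 = -1.6000 ≈ -1.6.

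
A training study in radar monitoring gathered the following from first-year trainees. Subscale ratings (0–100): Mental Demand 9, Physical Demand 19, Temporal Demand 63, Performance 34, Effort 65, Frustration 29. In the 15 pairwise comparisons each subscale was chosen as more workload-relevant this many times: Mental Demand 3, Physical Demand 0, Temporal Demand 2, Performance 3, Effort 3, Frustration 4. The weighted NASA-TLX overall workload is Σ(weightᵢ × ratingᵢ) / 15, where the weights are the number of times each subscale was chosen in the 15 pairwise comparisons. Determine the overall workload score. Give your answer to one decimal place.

The tallies are the weights (they sum to 15).
Weighted sum = 3·9 + 0·19 + 2·63 + 3·34 + 3·65 + 4·29
            = 27 + 0 + 126 + 102 + 195 + 116 = 566.
Overall workload = 566 / 15 = 37.7333 ≈ 37.7.

37.7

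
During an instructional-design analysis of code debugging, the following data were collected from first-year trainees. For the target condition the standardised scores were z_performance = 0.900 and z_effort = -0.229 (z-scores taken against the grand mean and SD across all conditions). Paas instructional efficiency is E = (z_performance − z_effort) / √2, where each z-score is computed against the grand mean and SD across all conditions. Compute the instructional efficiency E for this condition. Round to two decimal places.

0.80

z_P − z_E = 0.900 − (-0.229) = 1.1290.
E = 1.1290 / √2 = 1.1290 / 1.41421 = 0.7983 ≈ 0.80.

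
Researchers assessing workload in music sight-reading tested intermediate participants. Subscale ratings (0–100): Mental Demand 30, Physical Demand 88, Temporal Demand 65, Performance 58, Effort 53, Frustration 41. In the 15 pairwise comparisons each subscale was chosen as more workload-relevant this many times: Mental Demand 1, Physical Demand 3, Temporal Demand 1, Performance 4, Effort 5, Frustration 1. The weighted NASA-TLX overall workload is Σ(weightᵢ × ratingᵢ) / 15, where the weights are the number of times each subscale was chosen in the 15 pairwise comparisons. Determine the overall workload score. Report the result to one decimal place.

The tallies are the weights (they sum to 15).
Weighted sum = 1·30 + 3·88 + 1·65 + 4·58 + 5·53 + 1·41
            = 30 + 264 + 65 + 232 + 265 + 41 = 897.
Overall workload = 897 / 15 = 59.8000 ≈ 59.8.

59.8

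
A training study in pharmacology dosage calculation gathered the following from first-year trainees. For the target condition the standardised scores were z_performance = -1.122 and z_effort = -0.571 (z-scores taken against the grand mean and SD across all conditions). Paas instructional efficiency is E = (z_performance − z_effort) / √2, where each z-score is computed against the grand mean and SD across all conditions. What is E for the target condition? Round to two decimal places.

-0.39

z_P − z_E = -1.122 − (-0.571) = -0.5510.
E = -0.5510 / √2 = -0.5510 / 1.41421 = -0.3896 ≈ -0.39.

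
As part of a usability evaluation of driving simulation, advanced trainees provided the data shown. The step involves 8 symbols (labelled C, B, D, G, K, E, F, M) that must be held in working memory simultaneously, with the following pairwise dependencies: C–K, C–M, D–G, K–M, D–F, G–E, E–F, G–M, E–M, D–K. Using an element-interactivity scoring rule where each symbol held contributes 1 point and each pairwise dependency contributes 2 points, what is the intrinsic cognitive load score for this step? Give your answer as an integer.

Count of symbols held simultaneously: 8.
Count of pairwise dependencies listed: 10.
Element contribution: 8 × 1 = 8.
Interaction contribution: 10 × 2 = 20.
Intrinsic load = 8 + 20 = 28.

28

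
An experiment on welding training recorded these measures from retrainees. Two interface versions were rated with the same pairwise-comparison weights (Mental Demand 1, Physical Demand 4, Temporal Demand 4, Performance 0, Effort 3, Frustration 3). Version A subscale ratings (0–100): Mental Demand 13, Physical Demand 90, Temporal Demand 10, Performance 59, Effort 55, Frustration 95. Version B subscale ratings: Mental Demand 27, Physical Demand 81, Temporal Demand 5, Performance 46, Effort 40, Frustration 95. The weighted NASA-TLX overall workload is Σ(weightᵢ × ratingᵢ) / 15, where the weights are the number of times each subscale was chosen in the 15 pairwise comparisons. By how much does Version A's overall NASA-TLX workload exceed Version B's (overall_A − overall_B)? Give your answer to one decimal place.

5.8

Version A weighted sum = 1·13 + 4·90 + 4·10 + 0·59 + 3·55 + 3·95 = 13 + 360 + 40 + 0 + 165 + 285 = 863; overall_A = 863/15 = 57.5333.
Version B weighted sum = 1·27 + 4·81 + 4·5 + 0·46 + 3·40 + 3·95 = 27 + 324 + 20 + 0 + 120 + 285 = 776; overall_B = 776/15 = 51.7333.
Difference = 57.5333 − 51.7333 = 5.8000 ≈ 5.8.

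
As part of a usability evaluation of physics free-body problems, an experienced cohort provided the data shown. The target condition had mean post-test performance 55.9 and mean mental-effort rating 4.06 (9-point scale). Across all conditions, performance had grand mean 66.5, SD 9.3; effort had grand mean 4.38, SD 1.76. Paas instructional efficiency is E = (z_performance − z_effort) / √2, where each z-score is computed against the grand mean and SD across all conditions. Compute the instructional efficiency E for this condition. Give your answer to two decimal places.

z_performance = (55.9 − 66.5) / 9.3 = -10.6000 / 9.3 = -1.1398.
z_effort = (4.06 − 4.38) / 1.76 = -0.3200 / 1.76 = -0.1818.
z_P − z_E = -1.1398 − (-0.1818) = -0.9580.
E = -0.9580 / √2 = -0.9580 / 1.41421 = -0.6774 ≈ -0.68.

-0.68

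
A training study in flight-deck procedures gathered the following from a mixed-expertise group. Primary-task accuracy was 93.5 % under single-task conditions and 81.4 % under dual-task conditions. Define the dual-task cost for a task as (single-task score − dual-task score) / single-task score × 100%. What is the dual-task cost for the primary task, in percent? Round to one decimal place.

12.9

Cost = (93.5 − 81.4) / 93.5 × 100%
     = 12.1000 / 93.5 × 100% = 12.9412%.
≈ 12.9%.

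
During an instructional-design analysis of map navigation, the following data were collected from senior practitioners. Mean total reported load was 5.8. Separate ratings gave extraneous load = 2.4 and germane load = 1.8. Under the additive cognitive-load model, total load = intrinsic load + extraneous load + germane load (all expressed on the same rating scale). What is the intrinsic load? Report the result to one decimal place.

intrinsic load = total − extraneous − germane
             = 5.8 − 2.4 − 1.8 = 1.6.

1.6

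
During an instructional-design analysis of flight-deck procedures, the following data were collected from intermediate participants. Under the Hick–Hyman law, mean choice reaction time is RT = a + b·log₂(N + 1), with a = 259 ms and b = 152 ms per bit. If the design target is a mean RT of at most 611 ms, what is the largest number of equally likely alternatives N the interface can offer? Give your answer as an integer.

3

Set 259 + 152·log₂(N + 1) ≤ 611.
log₂(N + 1) ≤ (611 − 259) / 152 = 2.3158.
N + 1 ≤ 2^2.3158 = 4.9788.
N ≤ 3.9788, so the largest integer N is 3.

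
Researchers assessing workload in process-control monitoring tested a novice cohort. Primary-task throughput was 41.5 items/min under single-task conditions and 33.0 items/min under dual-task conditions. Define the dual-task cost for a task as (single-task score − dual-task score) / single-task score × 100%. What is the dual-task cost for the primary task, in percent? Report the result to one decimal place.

20.5

Cost = (41.5 − 33.0) / 41.5 × 100%
     = 8.5000 / 41.5 × 100% = 20.4819%.
≈ 20.5%.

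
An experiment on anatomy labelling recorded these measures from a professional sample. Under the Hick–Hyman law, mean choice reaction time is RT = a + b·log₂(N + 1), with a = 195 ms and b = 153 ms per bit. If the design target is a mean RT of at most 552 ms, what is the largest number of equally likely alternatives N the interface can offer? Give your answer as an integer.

4

Set 195 + 153·log₂(N + 1) ≤ 552.
log₂(N + 1) ≤ (552 − 195) / 153 = 2.3333.
N + 1 ≤ 2^2.3333 = 5.0396.
N ≤ 4.0396, so the largest integer N is 4.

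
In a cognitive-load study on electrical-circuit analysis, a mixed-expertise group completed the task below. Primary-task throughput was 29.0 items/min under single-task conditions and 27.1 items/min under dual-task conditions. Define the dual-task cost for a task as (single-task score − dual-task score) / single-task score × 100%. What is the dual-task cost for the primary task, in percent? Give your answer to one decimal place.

6.6

Cost = (29.0 − 27.1) / 29.0 × 100%
     = 1.9000 / 29.0 × 100% = 6.5517%.
≈ 6.6%.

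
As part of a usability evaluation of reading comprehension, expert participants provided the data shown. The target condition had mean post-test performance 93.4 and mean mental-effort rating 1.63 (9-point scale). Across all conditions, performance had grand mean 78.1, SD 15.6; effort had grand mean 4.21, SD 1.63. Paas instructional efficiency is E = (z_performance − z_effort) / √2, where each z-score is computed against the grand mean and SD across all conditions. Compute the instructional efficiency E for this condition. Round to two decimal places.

z_performance = (93.4 − 78.1) / 15.6 = 15.3000 / 15.6 = 0.9808.
z_effort = (1.63 − 4.21) / 1.63 = -2.5800 / 1.63 = -1.5828.
z_P − z_E = 0.9808 − (-1.5828) = 2.5636.
E = 2.5636 / √2 = 2.5636 / 1.41421 = 1.8127 ≈ 1.81.

1.81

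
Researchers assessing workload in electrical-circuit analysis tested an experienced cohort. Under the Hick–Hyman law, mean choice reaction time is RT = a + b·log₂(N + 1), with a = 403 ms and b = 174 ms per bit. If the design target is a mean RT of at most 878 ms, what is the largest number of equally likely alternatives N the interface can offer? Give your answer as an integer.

Set 403 + 174·log₂(N + 1) ≤ 878.
log₂(N + 1) ≤ (878 − 403) / 174 = 2.7299.
N + 1 ≤ 2^2.7299 = 6.6341.
N ≤ 5.6341, so the largest integer N is 5.

5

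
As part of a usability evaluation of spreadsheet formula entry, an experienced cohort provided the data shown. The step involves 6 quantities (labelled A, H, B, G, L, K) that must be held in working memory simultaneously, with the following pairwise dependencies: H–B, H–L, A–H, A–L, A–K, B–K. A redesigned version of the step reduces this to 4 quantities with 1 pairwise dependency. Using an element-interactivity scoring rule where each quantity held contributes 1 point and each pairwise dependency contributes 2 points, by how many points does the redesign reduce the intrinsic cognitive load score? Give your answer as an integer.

Original: 6 × 1 + 6 × 2 = 6 + 12 = 18.
Redesigned: 4 × 1 + 1 × 2 = 4 + 2 = 6.
Reduction = 18 − 6 = 12.

12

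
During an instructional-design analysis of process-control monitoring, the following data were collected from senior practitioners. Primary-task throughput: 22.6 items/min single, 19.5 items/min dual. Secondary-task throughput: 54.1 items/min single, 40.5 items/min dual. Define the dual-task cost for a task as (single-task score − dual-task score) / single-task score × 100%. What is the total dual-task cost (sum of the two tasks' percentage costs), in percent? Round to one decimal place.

Primary cost = (22.6 − 19.5) / 22.6 × 100% = 13.7168%.
Secondary cost = (54.1 − 40.5) / 54.1 × 100% = 25.1386%.
Total = 13.7168% + 25.1386% = 38.8554% ≈ 38.9%.

38.9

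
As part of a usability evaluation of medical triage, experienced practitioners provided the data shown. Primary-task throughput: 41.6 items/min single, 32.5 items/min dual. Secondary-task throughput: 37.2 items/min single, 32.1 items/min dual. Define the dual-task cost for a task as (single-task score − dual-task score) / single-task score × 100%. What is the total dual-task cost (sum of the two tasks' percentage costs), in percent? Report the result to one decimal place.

35.6

Primary cost = (41.6 − 32.5) / 41.6 × 100% = 21.8750%.
Secondary cost = (37.2 − 32.1) / 37.2 × 100% = 13.7097%.
Total = 21.8750% + 13.7097% = 35.5847% ≈ 35.6%.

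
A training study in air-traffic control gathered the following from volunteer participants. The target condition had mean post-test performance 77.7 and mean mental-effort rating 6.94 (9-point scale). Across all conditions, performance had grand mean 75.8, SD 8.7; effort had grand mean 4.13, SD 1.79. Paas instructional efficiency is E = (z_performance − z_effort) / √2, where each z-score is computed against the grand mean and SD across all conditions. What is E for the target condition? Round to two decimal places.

z_performance = (77.7 − 75.8) / 8.7 = 1.9000 / 8.7 = 0.2184.
z_effort = (6.94 − 4.13) / 1.79 = 2.8100 / 1.79 = 1.5698.
z_P − z_E = 0.2184 − 1.5698 = -1.3514.
E = -1.3514 / √2 = -1.3514 / 1.41421 = -0.9556 ≈ -0.96.

-0.96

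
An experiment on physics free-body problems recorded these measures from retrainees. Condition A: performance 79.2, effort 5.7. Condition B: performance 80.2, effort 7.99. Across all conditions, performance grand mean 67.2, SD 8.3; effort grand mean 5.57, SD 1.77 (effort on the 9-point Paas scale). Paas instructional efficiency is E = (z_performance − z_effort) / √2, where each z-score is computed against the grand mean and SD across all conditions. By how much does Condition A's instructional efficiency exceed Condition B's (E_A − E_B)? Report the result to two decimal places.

0.83

Condition A: z_P = (79.2 − 67.2)/8.3 = 1.4458; z_E = (5.7 − 5.57)/1.77 = 0.0734; E_A = (1.4458 − 0.0734)/√2 = 0.9704.
Condition B: z_P = (80.2 − 67.2)/8.3 = 1.5663; z_E = (7.99 − 5.57)/1.77 = 1.3672; E_B = (1.5663 − 1.3672)/√2 = 0.1408.
E_A − E_B = 0.9704 − 0.1408 = 0.8296 ≈ 0.83.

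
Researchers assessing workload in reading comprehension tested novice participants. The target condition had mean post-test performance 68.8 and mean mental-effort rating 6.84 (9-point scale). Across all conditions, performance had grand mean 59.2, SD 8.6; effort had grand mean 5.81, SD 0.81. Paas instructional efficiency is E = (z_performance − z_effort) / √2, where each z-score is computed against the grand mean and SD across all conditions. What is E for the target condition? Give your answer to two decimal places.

z_performance = (68.8 − 59.2) / 8.6 = 9.6000 / 8.6 = 1.1163.
z_effort = (6.84 − 5.81) / 0.81 = 1.0300 / 0.81 = 1.2716.
z_P − z_E = 1.1163 − 1.2716 = -0.1553.
E = -0.1553 / √2 = -0.1553 / 1.41421 = -0.1098 ≈ -0.11.

-0.11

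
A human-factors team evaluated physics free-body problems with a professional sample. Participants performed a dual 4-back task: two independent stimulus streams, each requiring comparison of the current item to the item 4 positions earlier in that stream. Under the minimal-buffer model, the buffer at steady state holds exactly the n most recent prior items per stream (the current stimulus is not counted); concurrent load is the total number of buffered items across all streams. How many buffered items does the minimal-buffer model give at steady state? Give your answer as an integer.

Each stream's buffer holds its 4 most recent prior items.
Two independent streams: 2 × 4 = 8 buffered items at steady state.

8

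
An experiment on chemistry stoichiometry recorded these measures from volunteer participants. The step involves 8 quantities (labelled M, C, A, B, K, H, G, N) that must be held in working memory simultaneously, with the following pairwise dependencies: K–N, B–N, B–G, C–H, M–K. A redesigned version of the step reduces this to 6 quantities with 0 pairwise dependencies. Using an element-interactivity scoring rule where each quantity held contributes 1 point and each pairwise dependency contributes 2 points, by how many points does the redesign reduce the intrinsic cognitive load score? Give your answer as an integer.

12

Original: 8 × 1 + 5 × 2 = 8 + 10 = 18.
Redesigned: 6 × 1 + 0 × 2 = 6 + 0 = 6.
Reduction = 18 − 6 = 12.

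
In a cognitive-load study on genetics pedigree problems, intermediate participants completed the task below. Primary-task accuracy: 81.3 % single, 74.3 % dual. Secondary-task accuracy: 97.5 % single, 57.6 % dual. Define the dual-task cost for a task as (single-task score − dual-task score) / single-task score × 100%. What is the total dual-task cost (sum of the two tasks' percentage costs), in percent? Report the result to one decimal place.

49.5

Primary cost = (81.3 − 74.3) / 81.3 × 100% = 8.6101%.
Secondary cost = (97.5 − 57.6) / 97.5 × 100% = 40.9231%.
Total = 8.6101% + 40.9231% = 49.5332% ≈ 49.5%.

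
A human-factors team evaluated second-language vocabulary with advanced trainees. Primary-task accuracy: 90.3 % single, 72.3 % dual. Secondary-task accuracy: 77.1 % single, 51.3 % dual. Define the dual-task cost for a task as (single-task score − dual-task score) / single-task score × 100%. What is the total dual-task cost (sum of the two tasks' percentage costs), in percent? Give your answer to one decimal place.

53.4

Primary cost = (90.3 − 72.3) / 90.3 × 100% = 19.9336%.
Secondary cost = (77.1 − 51.3) / 77.1 × 100% = 33.4630%.
Total = 19.9336% + 33.4630% = 53.3966% ≈ 53.4%.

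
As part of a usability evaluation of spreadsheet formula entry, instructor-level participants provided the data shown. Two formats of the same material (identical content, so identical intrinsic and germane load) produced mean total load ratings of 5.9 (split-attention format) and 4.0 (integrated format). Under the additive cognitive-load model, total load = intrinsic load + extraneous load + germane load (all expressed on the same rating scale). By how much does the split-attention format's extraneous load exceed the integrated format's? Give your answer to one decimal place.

Intrinsic and germane load are equal across formats, so the difference in total load equals the difference in extraneous load.
Extraneous-load difference = 5.9 − 4.0 = 1.9.

1.9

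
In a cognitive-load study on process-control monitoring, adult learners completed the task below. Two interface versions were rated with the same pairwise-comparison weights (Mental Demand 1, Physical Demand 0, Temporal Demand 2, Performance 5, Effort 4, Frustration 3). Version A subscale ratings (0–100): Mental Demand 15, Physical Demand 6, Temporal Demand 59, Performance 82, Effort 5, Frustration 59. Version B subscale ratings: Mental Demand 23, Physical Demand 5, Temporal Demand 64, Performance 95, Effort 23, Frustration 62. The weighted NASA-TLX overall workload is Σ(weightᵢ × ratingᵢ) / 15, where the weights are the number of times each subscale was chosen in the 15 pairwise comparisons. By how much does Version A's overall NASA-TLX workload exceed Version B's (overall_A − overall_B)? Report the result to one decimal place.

Version A weighted sum = 1·15 + 0·6 + 2·59 + 5·82 + 4·5 + 3·59 = 15 + 0 + 118 + 410 + 20 + 177 = 740; overall_A = 740/15 = 49.3333.
Version B weighted sum = 1·23 + 0·5 + 2·64 + 5·95 + 4·23 + 3·62 = 23 + 0 + 128 + 475 + 92 + 186 = 904; overall_B = 904/15 = 60.2667.
Difference = 49.3333 − 60.2667 = -10.9334 ≈ -10.9.

-10.9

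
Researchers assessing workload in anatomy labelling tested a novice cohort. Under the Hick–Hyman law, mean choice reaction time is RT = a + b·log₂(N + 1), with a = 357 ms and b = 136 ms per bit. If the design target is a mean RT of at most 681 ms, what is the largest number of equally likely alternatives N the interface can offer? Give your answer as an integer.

Set 357 + 136·log₂(N + 1) ≤ 681.
log₂(N + 1) ≤ (681 − 357) / 136 = 2.3824.
N + 1 ≤ 2^2.3824 = 5.2140.
N ≤ 4.2140, so the largest integer N is 4.

4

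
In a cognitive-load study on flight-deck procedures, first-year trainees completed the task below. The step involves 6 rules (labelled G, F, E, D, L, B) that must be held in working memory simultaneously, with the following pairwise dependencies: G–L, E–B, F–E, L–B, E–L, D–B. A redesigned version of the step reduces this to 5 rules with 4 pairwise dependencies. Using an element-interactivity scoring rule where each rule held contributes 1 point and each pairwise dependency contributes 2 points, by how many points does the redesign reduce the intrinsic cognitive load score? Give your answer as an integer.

Original: 6 × 1 + 6 × 2 = 6 + 12 = 18.
Redesigned: 5 × 1 + 4 × 2 = 5 + 8 = 13.
Reduction = 18 − 13 = 5.

5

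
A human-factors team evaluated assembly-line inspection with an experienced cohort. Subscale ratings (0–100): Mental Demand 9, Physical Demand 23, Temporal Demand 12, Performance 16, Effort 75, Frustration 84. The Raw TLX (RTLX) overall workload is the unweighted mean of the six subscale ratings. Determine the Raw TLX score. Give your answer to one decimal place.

Sum of ratings = 9 + 23 + 12 + 16 + 75 + 84 = 219.
RTLX = 219 / 6 = 36.5000 ≈ 36.5.

36.5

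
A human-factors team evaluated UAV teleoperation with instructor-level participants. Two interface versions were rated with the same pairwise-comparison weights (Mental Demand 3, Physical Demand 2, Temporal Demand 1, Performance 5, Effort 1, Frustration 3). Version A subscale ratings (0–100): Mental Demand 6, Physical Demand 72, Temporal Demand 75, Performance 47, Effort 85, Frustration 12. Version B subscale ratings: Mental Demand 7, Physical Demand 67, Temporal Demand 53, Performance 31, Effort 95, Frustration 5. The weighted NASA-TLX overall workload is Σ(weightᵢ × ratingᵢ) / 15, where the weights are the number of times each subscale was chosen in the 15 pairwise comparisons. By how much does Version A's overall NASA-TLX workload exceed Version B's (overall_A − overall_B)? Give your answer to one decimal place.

8.0

Version A weighted sum = 3·6 + 2·72 + 1·75 + 5·47 + 1·85 + 3·12 = 18 + 144 + 75 + 235 + 85 + 36 = 593; overall_A = 593/15 = 39.5333.
Version B weighted sum = 3·7 + 2·67 + 1·53 + 5·31 + 1·95 + 3·5 = 21 + 134 + 53 + 155 + 95 + 15 = 473; overall_B = 473/15 = 31.5333.
Difference = 39.5333 − 31.5333 = 8.0000 ≈ 8.0.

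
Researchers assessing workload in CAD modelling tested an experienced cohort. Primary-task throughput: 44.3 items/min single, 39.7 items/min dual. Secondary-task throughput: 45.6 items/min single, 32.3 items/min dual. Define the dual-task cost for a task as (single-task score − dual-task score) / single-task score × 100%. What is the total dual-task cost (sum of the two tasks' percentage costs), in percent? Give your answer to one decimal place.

39.6

Primary cost = (44.3 − 39.7) / 44.3 × 100% = 10.3837%.
Secondary cost = (45.6 − 32.3) / 45.6 × 100% = 29.1667%.
Total = 10.3837% + 29.1667% = 39.5504% ≈ 39.6%.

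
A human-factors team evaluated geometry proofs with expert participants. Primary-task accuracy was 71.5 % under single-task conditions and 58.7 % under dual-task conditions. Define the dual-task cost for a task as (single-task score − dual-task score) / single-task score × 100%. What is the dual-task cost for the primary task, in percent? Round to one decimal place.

17.9

Cost = (71.5 − 58.7) / 71.5 × 100%
     = 12.8000 / 71.5 × 100% = 17.9021%.
≈ 17.9%.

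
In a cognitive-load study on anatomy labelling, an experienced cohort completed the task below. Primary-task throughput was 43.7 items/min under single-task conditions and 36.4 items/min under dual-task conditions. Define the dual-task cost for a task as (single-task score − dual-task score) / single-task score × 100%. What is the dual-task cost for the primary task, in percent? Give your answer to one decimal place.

Cost = (43.7 − 36.4) / 43.7 × 100%
     = 7.3000 / 43.7 × 100% = 16.7048%.
≈ 16.7%.

16.7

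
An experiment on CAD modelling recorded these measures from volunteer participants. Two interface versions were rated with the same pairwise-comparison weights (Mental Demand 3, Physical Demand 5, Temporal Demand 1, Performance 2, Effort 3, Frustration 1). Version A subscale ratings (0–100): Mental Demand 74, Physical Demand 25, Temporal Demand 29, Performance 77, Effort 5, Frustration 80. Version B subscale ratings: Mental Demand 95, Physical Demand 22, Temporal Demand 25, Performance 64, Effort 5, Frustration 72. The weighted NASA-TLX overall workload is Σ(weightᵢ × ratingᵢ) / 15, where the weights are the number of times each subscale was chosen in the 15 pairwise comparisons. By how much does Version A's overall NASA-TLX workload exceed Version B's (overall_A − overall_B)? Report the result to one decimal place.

-0.7

Version A weighted sum = 3·74 + 5·25 + 1·29 + 2·77 + 3·5 + 1·80 = 222 + 125 + 29 + 154 + 15 + 80 = 625; overall_A = 625/15 = 41.6667.
Version B weighted sum = 3·95 + 5·22 + 1·25 + 2·64 + 3·5 + 1·72 = 285 + 110 + 25 + 128 + 15 + 72 = 635; overall_B = 635/15 = 42.3333.
Difference = 41.6667 − 42.3333 = -0.6666 ≈ -0.7.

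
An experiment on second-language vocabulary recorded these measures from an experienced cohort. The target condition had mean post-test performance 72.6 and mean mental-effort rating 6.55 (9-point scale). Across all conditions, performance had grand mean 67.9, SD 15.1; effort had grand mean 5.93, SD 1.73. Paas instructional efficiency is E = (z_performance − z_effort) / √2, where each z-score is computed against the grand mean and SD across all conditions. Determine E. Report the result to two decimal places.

z_performance = (72.6 − 67.9) / 15.1 = 4.7000 / 15.1 = 0.3113.
z_effort = (6.55 − 5.93) / 1.73 = 0.6200 / 1.73 = 0.3584.
z_P − z_E = 0.3113 − 0.3584 = -0.0471.
E = -0.0471 / √2 = -0.0471 / 1.41421 = -0.0333 ≈ -0.03.

-0.03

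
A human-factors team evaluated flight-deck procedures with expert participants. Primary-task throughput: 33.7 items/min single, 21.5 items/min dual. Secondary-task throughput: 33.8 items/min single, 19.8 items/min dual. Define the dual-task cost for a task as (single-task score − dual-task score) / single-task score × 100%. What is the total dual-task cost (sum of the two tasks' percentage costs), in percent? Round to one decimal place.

77.6

Primary cost = (33.7 − 21.5) / 33.7 × 100% = 36.2018%.
Secondary cost = (33.8 − 19.8) / 33.8 × 100% = 41.4201%.
Total = 36.2018% + 41.4201% = 77.6219% ≈ 77.6%.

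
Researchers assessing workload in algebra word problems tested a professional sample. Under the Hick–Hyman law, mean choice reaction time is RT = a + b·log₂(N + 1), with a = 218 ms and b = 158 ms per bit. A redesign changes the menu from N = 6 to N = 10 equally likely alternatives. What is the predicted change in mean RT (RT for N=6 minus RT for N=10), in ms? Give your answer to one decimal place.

RT(6) = 218 + 158·log₂(7) = 218 + 158·2.8074 = 661.5692 ms.
RT(10) = 218 + 158·log₂(11) = 218 + 158·3.4594 = 764.5852 ms.
Difference = 661.5692 − 764.5852 = -103.0160 ≈ -103.0 ms.

-103.0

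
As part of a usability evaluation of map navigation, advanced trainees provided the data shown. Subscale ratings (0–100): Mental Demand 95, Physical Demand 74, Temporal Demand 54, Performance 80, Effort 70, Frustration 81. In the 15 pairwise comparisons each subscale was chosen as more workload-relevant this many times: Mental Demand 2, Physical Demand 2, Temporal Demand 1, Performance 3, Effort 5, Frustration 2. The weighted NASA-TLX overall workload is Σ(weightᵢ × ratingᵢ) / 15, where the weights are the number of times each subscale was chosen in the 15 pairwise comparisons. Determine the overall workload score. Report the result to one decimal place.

76.3

The tallies are the weights (they sum to 15).
Weighted sum = 2·95 + 2·74 + 1·54 + 3·80 + 5·70 + 2·81
            = 190 + 148 + 54 + 240 + 350 + 162 = 1144.
Overall workload = 1144 / 15 = 76.2667 ≈ 76.3.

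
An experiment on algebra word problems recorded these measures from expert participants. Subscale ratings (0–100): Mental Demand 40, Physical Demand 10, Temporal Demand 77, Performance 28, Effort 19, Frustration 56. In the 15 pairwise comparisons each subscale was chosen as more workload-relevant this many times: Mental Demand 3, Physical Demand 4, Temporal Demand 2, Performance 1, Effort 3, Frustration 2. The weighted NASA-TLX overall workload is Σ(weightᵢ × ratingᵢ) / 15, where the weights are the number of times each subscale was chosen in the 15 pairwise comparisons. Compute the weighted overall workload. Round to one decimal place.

The tallies are the weights (they sum to 15).
Weighted sum = 3·40 + 4·10 + 2·77 + 1·28 + 3·19 + 2·56
            = 120 + 40 + 154 + 28 + 57 + 112 = 511.
Overall workload = 511 / 15 = 34.0667 ≈ 34.1.

34.1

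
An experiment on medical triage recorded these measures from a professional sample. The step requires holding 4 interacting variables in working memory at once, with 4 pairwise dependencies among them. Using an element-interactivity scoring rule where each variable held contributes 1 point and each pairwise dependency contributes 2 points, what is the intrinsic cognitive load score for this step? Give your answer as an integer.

Element contribution: 4 × 1 = 4.
Interaction contribution: 4 × 2 = 8.
Intrinsic load = 4 + 8 = 12.

12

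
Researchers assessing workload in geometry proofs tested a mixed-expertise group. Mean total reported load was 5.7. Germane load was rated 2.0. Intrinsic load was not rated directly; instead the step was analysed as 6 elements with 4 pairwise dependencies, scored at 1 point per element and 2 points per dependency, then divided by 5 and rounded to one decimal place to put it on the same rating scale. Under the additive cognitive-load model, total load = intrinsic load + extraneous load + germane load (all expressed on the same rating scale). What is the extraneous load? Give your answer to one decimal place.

Intrinsic (element-interactivity): (6 × 1 + 4 × 2) / 5 = 14 / 5 = 2.8000 → 2.8.
extraneous load = total − intrinsic − germane
             = 5.7 − 2.8 − 2.0 = 0.9.

0.9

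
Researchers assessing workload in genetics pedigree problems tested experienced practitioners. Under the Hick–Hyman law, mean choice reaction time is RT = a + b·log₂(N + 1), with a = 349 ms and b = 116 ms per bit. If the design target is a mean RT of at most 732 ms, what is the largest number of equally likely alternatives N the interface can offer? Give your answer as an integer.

8

Set 349 + 116·log₂(N + 1) ≤ 732.
log₂(N + 1) ≤ (732 − 349) / 116 = 3.3017.
N + 1 ≤ 2^3.3017 = 9.8608.
N ≤ 8.8608, so the largest integer N is 8.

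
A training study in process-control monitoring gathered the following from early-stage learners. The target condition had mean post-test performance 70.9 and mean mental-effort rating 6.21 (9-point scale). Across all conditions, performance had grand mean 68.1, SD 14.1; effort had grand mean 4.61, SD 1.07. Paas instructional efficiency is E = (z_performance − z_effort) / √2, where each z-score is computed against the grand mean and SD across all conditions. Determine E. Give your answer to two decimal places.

z_performance = (70.9 − 68.1) / 14.1 = 2.8000 / 14.1 = 0.1986.
z_effort = (6.21 − 4.61) / 1.07 = 1.6000 / 1.07 = 1.4953.
z_P − z_E = 0.1986 − 1.4953 = -1.2967.
E = -1.2967 / √2 = -1.2967 / 1.41421 = -0.9169 ≈ -0.92.

-0.92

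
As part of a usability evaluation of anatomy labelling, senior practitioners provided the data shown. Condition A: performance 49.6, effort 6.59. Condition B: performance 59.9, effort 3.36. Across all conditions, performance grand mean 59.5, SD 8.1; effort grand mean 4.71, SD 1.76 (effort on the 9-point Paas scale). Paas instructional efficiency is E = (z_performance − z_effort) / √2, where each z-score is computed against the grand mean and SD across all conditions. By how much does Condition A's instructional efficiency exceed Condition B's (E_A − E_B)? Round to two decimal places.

Condition A: z_P = (49.6 − 59.5)/8.1 = -1.2222; z_E = (6.59 − 4.71)/1.76 = 1.0682; E_A = (-1.2222 − 1.0682)/√2 = -1.6196.
Condition B: z_P = (59.9 − 59.5)/8.1 = 0.0494; z_E = (3.36 − 4.71)/1.76 = -0.7670; E_B = (0.0494 − (-0.7670))/√2 = 0.5773.
E_A − E_B = -1.6196 − 0.5773 = -2.1969 ≈ -2.20.

-2.20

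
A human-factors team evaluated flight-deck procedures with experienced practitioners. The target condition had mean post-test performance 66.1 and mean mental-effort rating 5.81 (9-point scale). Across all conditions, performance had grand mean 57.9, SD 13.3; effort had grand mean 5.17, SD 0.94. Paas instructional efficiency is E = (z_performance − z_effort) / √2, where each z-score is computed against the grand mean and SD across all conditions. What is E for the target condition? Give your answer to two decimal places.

-0.05

z_performance = (66.1 − 57.9) / 13.3 = 8.2000 / 13.3 = 0.6165.
z_effort = (5.81 − 5.17) / 0.94 = 0.6400 / 0.94 = 0.6809.
z_P − z_E = 0.6165 − 0.6809 = -0.0644.
E = -0.0644 / √2 = -0.0644 / 1.41421 = -0.0455 ≈ -0.05.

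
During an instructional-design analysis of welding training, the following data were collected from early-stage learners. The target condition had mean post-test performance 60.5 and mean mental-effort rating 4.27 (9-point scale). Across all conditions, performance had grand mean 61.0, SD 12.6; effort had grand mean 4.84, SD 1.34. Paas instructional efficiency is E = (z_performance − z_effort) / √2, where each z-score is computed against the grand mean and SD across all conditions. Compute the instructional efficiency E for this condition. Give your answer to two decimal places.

0.27

z_performance = (60.5 − 61.0) / 12.6 = -0.5000 / 12.6 = -0.0397.
z_effort = (4.27 − 4.84) / 1.34 = -0.5700 / 1.34 = -0.4254.
z_P − z_E = -0.0397 − (-0.4254) = 0.3857.
E = 0.3857 / √2 = 0.3857 / 1.41421 = 0.2727 ≈ 0.27.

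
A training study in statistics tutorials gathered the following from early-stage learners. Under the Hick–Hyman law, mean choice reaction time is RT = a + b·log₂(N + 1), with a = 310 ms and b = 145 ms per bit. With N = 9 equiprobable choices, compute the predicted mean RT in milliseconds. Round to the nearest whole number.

792

log₂(9 + 1) = log₂(10) = 3.3219.
RT = 310 + 145 × 3.3219 = 310 + 481.6755 = 791.6755 ms.
≈ 792 ms.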